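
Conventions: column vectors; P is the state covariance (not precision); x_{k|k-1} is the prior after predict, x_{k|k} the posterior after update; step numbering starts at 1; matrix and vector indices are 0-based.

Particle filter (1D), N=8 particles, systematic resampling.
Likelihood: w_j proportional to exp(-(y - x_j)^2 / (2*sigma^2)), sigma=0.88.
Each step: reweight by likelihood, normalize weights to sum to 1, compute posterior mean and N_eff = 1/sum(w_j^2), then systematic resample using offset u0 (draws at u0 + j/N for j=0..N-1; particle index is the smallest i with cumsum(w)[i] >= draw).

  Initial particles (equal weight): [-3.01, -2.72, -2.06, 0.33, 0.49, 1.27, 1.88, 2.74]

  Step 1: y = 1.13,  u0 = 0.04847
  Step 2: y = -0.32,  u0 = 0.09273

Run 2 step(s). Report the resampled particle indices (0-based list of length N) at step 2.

resampled_idx = [0, 0, 1, 2, 2, 3, 3, 5]

step 1: w=[0.0000, 0.0000, 0.0004, 0.2004, 0.2325, 0.2991, 0.2107, 0.0568]  mean=1.1108  Neff=4.3230  idx=[3, 3, 4, 4, 5, 5, 6, 6]
step 2: w=[0.2299, 0.2299, 0.1977, 0.1977, 0.0590, 0.0590, 0.0133, 0.0133]  mean=0.5454  Neff=5.2281  idx=[0, 0, 1, 2, 2, 3, 3, 5]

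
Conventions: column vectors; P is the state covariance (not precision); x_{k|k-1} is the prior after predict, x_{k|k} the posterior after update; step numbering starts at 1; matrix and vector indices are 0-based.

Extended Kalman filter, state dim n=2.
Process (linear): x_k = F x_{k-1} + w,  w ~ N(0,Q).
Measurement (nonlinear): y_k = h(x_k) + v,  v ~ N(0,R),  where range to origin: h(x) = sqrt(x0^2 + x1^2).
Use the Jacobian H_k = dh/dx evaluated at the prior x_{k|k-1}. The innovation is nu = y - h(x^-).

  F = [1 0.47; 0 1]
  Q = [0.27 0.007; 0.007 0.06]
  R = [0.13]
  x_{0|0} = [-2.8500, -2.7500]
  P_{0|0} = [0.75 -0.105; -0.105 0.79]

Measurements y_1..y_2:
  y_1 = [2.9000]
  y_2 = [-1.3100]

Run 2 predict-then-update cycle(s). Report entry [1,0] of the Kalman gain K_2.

K[1,0] = -0.4233

step 1: x^-=[-4.1425, -2.7500]  P^-=[1.0958 0.2733; 0.2733 0.8500]  H_jac=[-0.8331 -0.5531]  S=[1.4025]  K=[-0.7587; -0.4976]  nu=[-2.0722]  x^+=[-2.5703, -1.7190]  P^+=[0.2884 -0.2561; -0.2561 0.5028]
step 2: x^-=[-3.3782, -1.7190]  P^-=[0.4287 -0.0128; -0.0128 0.5628]  H_jac=[-0.8913 -0.4535]  S=[0.5759]  K=[-0.6533; -0.4233]  nu=[-5.1004]  x^+=[-0.0458, 0.4401]  P^+=[0.1829 -0.1721; -0.1721 0.4596]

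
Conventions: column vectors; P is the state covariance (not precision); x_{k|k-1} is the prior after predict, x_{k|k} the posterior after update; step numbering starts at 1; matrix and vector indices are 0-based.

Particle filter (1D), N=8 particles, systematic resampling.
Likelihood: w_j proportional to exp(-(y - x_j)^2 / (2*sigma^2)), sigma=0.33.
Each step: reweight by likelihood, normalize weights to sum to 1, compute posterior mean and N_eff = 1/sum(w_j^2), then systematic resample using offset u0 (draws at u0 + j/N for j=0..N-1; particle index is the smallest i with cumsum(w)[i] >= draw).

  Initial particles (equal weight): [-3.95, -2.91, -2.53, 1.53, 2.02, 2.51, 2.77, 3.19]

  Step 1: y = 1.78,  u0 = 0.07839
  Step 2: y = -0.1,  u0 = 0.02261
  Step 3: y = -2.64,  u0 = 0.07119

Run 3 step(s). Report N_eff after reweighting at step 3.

step 1: w=[0.0000, 0.0000, 0.0000, 0.4645, 0.4750, 0.0536, 0.0069, 0.0001]  mean=1.8239  Neff=2.2508  idx=[3, 3, 3, 3, 4, 4, 4, 5]
step 2: w=[0.2500, 0.2500, 0.2500, 0.2500, 0.0001, 0.0001, 0.0001, 0.0000]  mean=1.5301  Neff=4.0013  idx=[0, 0, 1, 1, 2, 2, 3, 3]
step 3: w=[0.1250, 0.1250, 0.1250, 0.1250, 0.1250, 0.1250, 0.1250, 0.1250]  mean=1.5300  Neff=8.0000  idx=[0, 1, 2, 3, 4, 5, 6, 7]

N_eff = 8.0000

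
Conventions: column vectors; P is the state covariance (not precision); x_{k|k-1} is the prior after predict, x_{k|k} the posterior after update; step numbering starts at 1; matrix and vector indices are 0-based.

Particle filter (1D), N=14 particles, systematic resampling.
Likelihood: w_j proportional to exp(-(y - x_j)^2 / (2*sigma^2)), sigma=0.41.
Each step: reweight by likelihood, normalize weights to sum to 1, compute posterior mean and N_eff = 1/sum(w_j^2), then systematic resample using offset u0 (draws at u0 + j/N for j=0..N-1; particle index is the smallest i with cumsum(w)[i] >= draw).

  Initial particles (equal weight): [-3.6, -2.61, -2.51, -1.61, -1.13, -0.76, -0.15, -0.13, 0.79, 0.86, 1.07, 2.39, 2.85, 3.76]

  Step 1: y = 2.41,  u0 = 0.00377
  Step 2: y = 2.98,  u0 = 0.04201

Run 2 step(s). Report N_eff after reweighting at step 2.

step 1: w=[0.0000, 0.0000, 0.0000, 0.0000, 0.0000, 0.0000, 0.0000, 0.0000, 0.0003, 0.0005, 0.0030, 0.6356, 0.3578, 0.0028]  mean=2.5532  Neff=1.8797  idx=[10, 11, 11, 11, 11, 11, 11, 11, 11, 12, 12, 12, 12, 12]
step 2: w=[0.0000, 0.0467, 0.0467, 0.0467, 0.0467, 0.0467, 0.0467, 0.0467, 0.0467, 0.1252, 0.1252, 0.1252, 0.1252, 0.1252]  mean=2.6780  Neff=10.4318  idx=[1, 3, 4, 6, 8, 9, 9, 10, 10, 11, 12, 12, 13, 13]

N_eff = 10.4318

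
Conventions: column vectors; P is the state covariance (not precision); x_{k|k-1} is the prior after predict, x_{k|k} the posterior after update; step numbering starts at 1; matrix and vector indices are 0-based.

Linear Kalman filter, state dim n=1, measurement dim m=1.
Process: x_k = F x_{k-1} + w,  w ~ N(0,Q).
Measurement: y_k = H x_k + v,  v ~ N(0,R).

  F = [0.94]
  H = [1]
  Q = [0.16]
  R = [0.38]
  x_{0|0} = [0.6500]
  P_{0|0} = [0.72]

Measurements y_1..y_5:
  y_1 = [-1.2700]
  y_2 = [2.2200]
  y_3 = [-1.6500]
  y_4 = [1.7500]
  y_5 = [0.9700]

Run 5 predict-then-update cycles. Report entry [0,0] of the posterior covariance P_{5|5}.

P_post[0,0] = 0.1715

step 1: x^-=[0.6110]  P^-=[0.7962]  S=[1.1762]  K=[0.6769]  nu=[-1.8810]  x^+=[-0.6623]  P^+=[0.2572]
step 2: x^-=[-0.6226]  P^-=[0.3873]  S=[0.7673]  K=[0.5048]  nu=[2.8426]  x^+=[0.8122]  P^+=[0.1918]
step 3: x^-=[0.7635]  P^-=[0.3295]  S=[0.7095]  K=[0.4644]  nu=[-2.4135]  x^+=[-0.3573]  P^+=[0.1765]
step 4: x^-=[-0.3359]  P^-=[0.3159]  S=[0.6959]  K=[0.4540]  nu=[2.0859]  x^+=[0.6110]  P^+=[0.1725]
step 5: x^-=[0.5744]  P^-=[0.3124]  S=[0.6924]  K=[0.4512]  nu=[0.3956]  x^+=[0.7529]  P^+=[0.1715]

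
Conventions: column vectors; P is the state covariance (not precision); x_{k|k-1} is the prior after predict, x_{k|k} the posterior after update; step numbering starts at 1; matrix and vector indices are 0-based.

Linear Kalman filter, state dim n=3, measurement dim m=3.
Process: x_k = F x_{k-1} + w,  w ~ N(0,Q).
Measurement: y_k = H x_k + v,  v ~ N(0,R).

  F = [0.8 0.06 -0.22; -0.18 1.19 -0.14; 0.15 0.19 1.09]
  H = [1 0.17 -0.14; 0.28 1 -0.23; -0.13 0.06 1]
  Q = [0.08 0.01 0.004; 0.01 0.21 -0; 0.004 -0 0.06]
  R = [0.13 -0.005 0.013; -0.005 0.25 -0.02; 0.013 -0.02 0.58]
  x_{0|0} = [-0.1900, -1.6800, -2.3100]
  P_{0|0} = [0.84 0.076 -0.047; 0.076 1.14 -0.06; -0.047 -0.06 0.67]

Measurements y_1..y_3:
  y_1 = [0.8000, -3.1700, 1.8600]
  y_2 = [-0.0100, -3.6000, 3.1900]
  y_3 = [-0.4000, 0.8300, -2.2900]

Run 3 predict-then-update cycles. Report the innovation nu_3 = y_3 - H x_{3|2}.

step 1: x^-=[0.2554, -1.6416, -2.8656]  P^-=[0.6796 0.0822 -0.0715; 0.0822 1.8498 0.0778; -0.0715 0.0778 0.8802]  S=[0.9245 0.6195 -0.2368; 0.6195 2.2191 -0.0909; -0.2368 -0.0909 1.5050]  K=[0.8350 -0.1020 0.0223; -0.1334 0.8793 0.1505; -0.0222 -0.0349 0.5885]  nu=[0.4225, -2.2590, 4.8573]  x^+=[0.9470, -2.9534, 0.0625]  P^+=[0.1250 -0.0547 0.0454; -0.0547 0.2434 0.0462; 0.0454 0.0462 0.3449]
step 2: x^-=[0.5666, -3.6937, -0.3510]  P^-=[0.1551 -0.0472 -0.0306; -0.0472 0.5758 0.0400; -0.0306 0.0400 0.5122]  S=[0.3024 0.1044 -0.0995; 0.1044 0.8242 -0.0735; -0.0995 -0.0735 1.1104]  K=[0.5203 -0.0625 -0.0058; -0.0512 0.6881 0.1137; -0.1520 -0.0453 0.4504]  nu=[0.0022, -0.1456, 3.8362]  x^+=[0.5546, -3.3579, 1.3832]  P^+=[0.0763 -0.0356 0.0167; -0.0356 0.1882 0.0356; 0.0167 0.0356 0.2602]
step 3: x^-=[-0.0621, -4.2894, 0.9529]  P^-=[0.1318 -0.0239 -0.0380; -0.0239 0.4883 0.0372; -0.0380 0.0372 0.3958]  S=[0.2845 0.1062 -0.0881; 0.1062 0.7439 -0.0589; -0.0881 -0.0589 0.9945]  K=[0.4777 -0.0403 -0.0169; -0.0190 0.6470 0.1066; -0.1743 -0.0310 0.3879]  nu=[0.5247, 5.3559, -2.9936]  x^+=[0.0235, -1.1534, -0.4661]  P^+=[0.0682 -0.0294 0.0078; -0.0294 0.1758 0.0343; 0.0078 0.0343 0.2223]

innov = [0.5247, 5.3559, -2.9936]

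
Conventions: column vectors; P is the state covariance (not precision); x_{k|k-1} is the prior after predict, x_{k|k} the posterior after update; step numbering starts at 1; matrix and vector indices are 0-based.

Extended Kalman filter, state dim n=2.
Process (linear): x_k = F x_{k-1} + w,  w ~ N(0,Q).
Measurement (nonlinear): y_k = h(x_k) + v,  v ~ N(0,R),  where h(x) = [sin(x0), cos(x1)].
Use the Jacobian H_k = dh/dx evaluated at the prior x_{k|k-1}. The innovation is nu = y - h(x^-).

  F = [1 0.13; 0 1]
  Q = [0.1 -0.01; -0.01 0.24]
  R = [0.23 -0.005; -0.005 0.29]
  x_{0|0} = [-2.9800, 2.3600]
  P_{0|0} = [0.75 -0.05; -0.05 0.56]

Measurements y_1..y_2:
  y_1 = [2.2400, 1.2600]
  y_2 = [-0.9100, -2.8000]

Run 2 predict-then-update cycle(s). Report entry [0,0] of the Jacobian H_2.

step 1: x^-=[-2.6732, 2.3600]  P^-=[0.8465 0.0128; 0.0128 0.8000]  H_jac=[-0.8923 0.0000; 0.0000 -0.7044]  S=[0.9039 0.0030; 0.0030 0.6870]  K=[-0.8355 -0.0094; -0.0099 -0.8203]  nu=[2.6915, 1.9698]  x^+=[-4.9405, 0.7176]  P^+=[0.2153 -0.0021; -0.0021 0.3376]
step 2: x^-=[-4.8472, 0.7176]  P^-=[0.3205 0.0318; 0.0318 0.5776]  H_jac=[0.1344 0.0000; 0.0000 -0.6576]  S=[0.2358 -0.0078; -0.0078 0.5398]  K=[0.1815 -0.0362; -0.0052 -0.7038]  nu=[-1.9009, -3.5534]  x^+=[-5.0638, 3.2282]  P^+=[0.3119 0.0173; 0.0173 0.3103]

H_jac[0,0] = 0.1344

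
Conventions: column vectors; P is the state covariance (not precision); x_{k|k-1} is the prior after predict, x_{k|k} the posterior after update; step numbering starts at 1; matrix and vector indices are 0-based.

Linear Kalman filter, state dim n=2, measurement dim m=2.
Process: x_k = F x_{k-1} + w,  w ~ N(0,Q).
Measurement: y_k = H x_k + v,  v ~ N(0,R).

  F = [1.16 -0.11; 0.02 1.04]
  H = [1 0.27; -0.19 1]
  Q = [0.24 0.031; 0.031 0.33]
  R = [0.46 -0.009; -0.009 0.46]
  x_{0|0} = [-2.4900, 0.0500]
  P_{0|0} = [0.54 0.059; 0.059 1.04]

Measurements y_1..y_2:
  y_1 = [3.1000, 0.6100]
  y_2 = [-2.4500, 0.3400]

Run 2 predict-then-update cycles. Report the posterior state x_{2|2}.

x_post = [-1.0316, 0.2875]

step 1: x^-=[-2.8939, 0.0022]  P^-=[0.9642 -0.0044; -0.0044 1.4575]  S=[1.5280 0.1972; 0.1972 1.9540]  K=[0.6511 -0.1617; 0.1604 0.7302]  nu=[5.9933, 0.0580]  x^+=[0.9988, 1.0061]  P^+=[0.3069 -0.0219; -0.0219 0.3303]
step 2: x^-=[1.0479, 1.0663]  P^-=[0.6625 -0.0261; -0.0261 0.6864]  S=[1.1585 0.0257; 0.0257 1.1802]  K=[0.5689 -0.1411; 0.1245 0.5831]  nu=[-3.7858, -0.5273]  x^+=[-1.0316, 0.2875]  P^+=[0.2681 -0.0191; -0.0191 0.2635]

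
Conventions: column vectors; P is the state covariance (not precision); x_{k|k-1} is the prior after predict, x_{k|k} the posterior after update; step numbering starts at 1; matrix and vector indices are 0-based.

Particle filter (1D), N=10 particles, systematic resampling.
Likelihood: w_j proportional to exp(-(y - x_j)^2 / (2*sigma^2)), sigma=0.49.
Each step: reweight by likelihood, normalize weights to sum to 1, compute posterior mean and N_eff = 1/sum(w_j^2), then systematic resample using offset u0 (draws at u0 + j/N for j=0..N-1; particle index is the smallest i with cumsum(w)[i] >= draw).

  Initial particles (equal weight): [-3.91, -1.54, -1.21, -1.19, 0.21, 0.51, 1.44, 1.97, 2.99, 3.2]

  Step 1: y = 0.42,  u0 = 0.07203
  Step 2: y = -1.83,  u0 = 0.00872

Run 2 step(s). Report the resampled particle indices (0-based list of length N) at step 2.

resampled_idx = [0, 0, 0, 1, 1, 2, 2, 3, 3, 3]

step 1: w=[0.0000, 0.0002, 0.0020, 0.0022, 0.4504, 0.4854, 0.0566, 0.0033, 0.0000, 0.0000]  mean=0.4248  Neff=2.2641  idx=[4, 4, 4, 4, 5, 5, 5, 5, 5, 6]
step 2: w=[0.2313, 0.2313, 0.2313, 0.2313, 0.0150, 0.0150, 0.0150, 0.0150, 0.0150, 0.0000]  mean=0.2325  Neff=4.6499  idx=[0, 0, 0, 1, 1, 2, 2, 3, 3, 3]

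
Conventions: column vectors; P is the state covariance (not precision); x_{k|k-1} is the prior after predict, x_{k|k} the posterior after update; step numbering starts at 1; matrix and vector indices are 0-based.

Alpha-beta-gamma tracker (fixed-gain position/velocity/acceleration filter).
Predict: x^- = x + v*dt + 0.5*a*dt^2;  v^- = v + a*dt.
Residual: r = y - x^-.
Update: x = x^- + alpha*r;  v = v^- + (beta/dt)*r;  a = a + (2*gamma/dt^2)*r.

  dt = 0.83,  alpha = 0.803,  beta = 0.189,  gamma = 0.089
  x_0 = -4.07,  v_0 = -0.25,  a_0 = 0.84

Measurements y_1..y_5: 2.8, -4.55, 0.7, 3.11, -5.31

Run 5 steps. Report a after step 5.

a_post = -2.1938

step 1: x_pred=-3.9882  r=6.7882  x^+=1.4627  v^+=1.9929  a^+=2.5939
step 2: x_pred=4.0104  r=-8.5604  x^+=-2.8636  v^+=2.1966  a^+=0.3821
step 3: x_pred=-0.9088  r=1.6088  x^+=0.3831  v^+=2.8801  a^+=0.7978
step 4: x_pred=3.0484  r=0.0616  x^+=3.0979  v^+=3.5563  a^+=0.8137
step 5: x_pred=6.3299  r=-11.6399  x^+=-3.0169  v^+=1.5812  a^+=-2.1938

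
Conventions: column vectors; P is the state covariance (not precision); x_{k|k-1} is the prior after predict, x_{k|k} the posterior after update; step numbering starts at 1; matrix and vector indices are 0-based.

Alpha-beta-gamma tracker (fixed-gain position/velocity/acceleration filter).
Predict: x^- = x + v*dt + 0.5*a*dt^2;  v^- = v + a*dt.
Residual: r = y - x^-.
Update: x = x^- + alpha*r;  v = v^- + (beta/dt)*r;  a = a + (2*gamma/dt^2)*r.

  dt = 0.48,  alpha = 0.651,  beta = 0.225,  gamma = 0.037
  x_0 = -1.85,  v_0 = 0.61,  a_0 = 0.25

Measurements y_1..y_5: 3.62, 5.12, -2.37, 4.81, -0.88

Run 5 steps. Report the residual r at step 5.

resid = -5.8981

step 1: x_pred=-1.5284  r=5.1484  x^+=1.8232  v^+=3.1433  a^+=1.9036
step 2: x_pred=3.5513  r=1.5687  x^+=4.5725  v^+=4.7924  a^+=2.4074
step 3: x_pred=7.1502  r=-9.5202  x^+=0.9525  v^+=1.4853  a^+=-0.6503
step 4: x_pred=1.5906  r=3.2194  x^+=3.6864  v^+=2.6823  a^+=0.3837
step 5: x_pred=5.0181  r=-5.8981  x^+=1.1784  v^+=0.1017  a^+=-1.5106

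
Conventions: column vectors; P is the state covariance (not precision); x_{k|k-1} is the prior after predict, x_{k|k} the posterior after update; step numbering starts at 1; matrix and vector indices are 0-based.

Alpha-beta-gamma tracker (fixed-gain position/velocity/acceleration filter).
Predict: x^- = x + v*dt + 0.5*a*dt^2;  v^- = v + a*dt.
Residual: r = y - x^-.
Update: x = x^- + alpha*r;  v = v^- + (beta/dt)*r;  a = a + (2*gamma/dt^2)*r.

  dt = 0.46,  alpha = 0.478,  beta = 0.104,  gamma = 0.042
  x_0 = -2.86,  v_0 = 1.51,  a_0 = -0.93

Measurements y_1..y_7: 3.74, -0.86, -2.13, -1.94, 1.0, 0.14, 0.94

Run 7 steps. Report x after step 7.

step 1: x_pred=-2.2638  r=6.0038  x^+=0.6060  v^+=2.4396  a^+=1.4534
step 2: x_pred=1.8820  r=-2.7420  x^+=0.5713  v^+=2.4882  a^+=0.3649
step 3: x_pred=1.7545  r=-3.8845  x^+=-0.1023  v^+=1.7778  a^+=-1.1772
step 4: x_pred=0.5909  r=-2.5309  x^+=-0.6188  v^+=0.6641  a^+=-2.1819
step 5: x_pred=-0.5442  r=1.5442  x^+=0.1939  v^+=0.0095  a^+=-1.5689
step 6: x_pred=0.0323  r=0.1077  x^+=0.0838  v^+=-0.6878  a^+=-1.5261
step 7: x_pred=-0.3941  r=1.3341  x^+=0.2436  v^+=-1.0882  a^+=-0.9965

x_post = 0.2436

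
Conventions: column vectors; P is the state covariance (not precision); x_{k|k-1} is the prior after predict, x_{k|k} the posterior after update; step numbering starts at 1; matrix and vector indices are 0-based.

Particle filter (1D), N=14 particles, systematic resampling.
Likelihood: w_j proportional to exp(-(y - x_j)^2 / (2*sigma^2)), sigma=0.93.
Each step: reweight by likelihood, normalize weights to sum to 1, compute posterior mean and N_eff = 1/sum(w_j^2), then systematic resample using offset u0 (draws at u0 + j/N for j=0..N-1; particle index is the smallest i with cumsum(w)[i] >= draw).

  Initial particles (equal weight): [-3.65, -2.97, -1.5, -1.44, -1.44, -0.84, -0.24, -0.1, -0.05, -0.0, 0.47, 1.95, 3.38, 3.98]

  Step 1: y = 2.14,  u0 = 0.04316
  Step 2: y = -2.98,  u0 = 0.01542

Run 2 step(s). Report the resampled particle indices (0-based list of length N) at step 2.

resampled_idx = [0, 0, 0, 0, 0, 0, 0, 0, 1, 1, 1, 1, 1, 2]

step 1: w=[0.0000, 0.0000, 0.0002, 0.0003, 0.0003, 0.0030, 0.0193, 0.0280, 0.0318, 0.0360, 0.1015, 0.4984, 0.2092, 0.0719]  mean=2.0002  Neff=3.2138  idx=[7, 9, 10, 11, 11, 11, 11, 11, 11, 11, 12, 12, 12, 13]
step 2: w=[0.5442, 0.3878, 0.0676, 0.0001, 0.0001, 0.0001, 0.0001, 0.0001, 0.0001, 0.0001, 0.0000, 0.0000, 0.0000, 0.0000]  mean=-0.0219  Neff=2.2166  idx=[0, 0, 0, 0, 0, 0, 0, 0, 1, 1, 1, 1, 1, 2]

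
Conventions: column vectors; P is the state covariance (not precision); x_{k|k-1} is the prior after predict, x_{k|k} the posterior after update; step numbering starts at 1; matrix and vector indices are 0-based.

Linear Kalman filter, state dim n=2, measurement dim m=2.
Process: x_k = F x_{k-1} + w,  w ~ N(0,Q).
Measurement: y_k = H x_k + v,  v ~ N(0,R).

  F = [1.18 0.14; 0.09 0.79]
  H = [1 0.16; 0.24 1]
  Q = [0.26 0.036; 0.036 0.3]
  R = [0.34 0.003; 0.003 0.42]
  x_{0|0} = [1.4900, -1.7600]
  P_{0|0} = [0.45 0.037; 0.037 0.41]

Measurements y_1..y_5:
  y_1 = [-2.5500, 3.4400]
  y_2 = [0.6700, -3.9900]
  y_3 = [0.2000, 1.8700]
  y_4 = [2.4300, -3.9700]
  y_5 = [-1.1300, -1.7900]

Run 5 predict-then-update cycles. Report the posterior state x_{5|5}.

step 1: x^-=[1.5118, -1.2563]  P^-=[0.9068 0.1641; 0.1641 0.5648]  S=[1.3138 0.4814; 0.4814 1.1158]  K=[0.6947 0.0424; -0.0056 0.5439]  nu=[-3.8608, 4.3335]  x^+=[-0.9865, 1.1223]  P^+=[0.2424 -0.0383; -0.0383 0.2376]
step 2: x^-=[-1.0069, 0.7979]  P^-=[0.5896 0.0518; 0.0518 0.4448]  S=[0.9576 0.2695; 0.2695 0.9237]  K=[0.6161 0.0296; -0.0118 0.4985]  nu=[1.5493, -4.5462]  x^+=[-0.1869, -1.4868]  P^+=[0.2155 -0.0375; -0.0375 0.2183]
step 3: x^-=[-0.4287, -1.1914]  P^-=[0.5520 0.0476; 0.0476 0.4327]  S=[0.9183 0.2542; 0.2542 0.9073]  K=[0.6011 0.0301; -0.0089 0.4920]  nu=[0.8194, 3.1643]  x^+=[0.1591, 0.3580]  P^+=[0.2102 -0.0360; -0.0360 0.2152]
step 4: x^-=[0.2379, 0.2972]  P^-=[0.5450 0.0481; 0.0481 0.4309]  S=[0.9115 0.2527; 0.2527 0.9054]  K=[0.5979 0.0307; -0.0076 0.4908]  nu=[2.1446, -4.3242]  x^+=[1.3872, -1.8417]  P^+=[0.2091 -0.0355; -0.0355 0.2146]
step 5: x^-=[1.3791, -1.3301]  P^-=[0.5436 0.0484; 0.0484 0.4306]  S=[0.9101 0.2526; 0.2526 0.9052]  K=[0.5972 0.0309; -0.0073 0.4906]  nu=[-2.2963, -0.7909]  x^+=[-0.0167, -1.7014]  P^+=[0.2088 -0.0353; -0.0353 0.2145]

x_post = [-0.0167, -1.7014]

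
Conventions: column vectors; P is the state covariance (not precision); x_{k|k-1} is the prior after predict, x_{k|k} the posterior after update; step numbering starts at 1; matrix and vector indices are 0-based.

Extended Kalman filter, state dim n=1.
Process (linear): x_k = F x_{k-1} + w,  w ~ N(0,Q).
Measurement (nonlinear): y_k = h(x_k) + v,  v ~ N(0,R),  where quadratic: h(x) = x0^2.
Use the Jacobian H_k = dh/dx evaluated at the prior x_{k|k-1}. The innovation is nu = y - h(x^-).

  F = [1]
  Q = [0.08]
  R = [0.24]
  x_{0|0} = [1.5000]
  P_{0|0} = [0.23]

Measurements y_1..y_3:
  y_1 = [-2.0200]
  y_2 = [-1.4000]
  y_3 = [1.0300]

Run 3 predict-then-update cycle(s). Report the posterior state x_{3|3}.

x_post = [-0.0848]

step 1: x^-=[1.5000]  P^-=[0.3100]  H_jac=[3.0000]  S=[3.0300]  K=[0.3069]  nu=[-4.2700]  x^+=[0.1894]  P^+=[0.0246]
step 2: x^-=[0.1894]  P^-=[0.1046]  H_jac=[0.3788]  S=[0.2550]  K=[0.1553]  nu=[-1.4359]  x^+=[-0.0336]  P^+=[0.0984]
step 3: x^-=[-0.0336]  P^-=[0.1784]  H_jac=[-0.0672]  S=[0.2408]  K=[-0.0498]  nu=[1.0289]  x^+=[-0.0848]  P^+=[0.1778]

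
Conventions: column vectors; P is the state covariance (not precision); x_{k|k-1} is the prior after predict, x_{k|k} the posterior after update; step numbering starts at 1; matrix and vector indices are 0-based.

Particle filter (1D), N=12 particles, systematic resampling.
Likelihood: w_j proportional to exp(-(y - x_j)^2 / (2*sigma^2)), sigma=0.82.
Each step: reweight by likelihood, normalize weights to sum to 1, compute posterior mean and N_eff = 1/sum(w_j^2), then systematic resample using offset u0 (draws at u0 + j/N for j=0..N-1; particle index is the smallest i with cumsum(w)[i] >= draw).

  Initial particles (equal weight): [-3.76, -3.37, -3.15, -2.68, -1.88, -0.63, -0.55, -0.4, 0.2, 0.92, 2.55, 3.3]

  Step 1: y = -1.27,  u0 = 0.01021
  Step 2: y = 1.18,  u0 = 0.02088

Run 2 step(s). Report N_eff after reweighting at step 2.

N_eff = 7.5365

step 1: w=[0.0030, 0.0113, 0.0217, 0.0686, 0.2283, 0.2220, 0.2047, 0.1715, 0.0604, 0.0085, 0.0000, 0.0000]  mean=-1.0321  Neff=5.5028  idx=[1, 3, 4, 4, 5, 5, 5, 6, 6, 7, 7, 7]
step 2: w=[0.0000, 0.0000, 0.0010, 0.0010, 0.0922, 0.0922, 0.0922, 0.1138, 0.1138, 0.1646, 0.1646, 0.1646]  mean=-0.5007  Neff=7.5365  idx=[4, 5, 6, 6, 7, 8, 9, 9, 10, 10, 11, 11]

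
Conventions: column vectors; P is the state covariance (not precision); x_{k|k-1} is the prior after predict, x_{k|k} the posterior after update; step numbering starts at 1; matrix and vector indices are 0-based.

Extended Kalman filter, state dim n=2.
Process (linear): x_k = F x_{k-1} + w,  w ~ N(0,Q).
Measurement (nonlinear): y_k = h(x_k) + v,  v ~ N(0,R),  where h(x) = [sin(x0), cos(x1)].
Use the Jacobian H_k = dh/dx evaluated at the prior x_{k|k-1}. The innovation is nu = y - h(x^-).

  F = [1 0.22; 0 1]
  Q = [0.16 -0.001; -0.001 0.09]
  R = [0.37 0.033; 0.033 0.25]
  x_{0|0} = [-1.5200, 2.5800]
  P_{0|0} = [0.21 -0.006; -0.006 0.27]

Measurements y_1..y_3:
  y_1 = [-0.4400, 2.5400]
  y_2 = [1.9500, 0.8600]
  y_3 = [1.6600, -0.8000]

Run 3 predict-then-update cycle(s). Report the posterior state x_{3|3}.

step 1: x^-=[-0.9524, 2.5800]  P^-=[0.3804 0.0524; 0.0524 0.3600]  H_jac=[0.5797 0.0000; 0.0000 -0.5325]  S=[0.4979 0.0168; 0.0168 0.3521]  K=[0.4464 -0.1006; 0.0795 -0.5483]  nu=[0.3748, 3.3864]  x^+=[-1.1257, 0.7531]  P^+=[0.2792 0.0196; 0.0196 0.2525]
step 2: x^-=[-0.9600, 0.7531]  P^-=[0.4600 0.0741; 0.0741 0.3425]  H_jac=[0.5735 0.0000; 0.0000 -0.6839]  S=[0.5213 0.0039; 0.0039 0.4102]  K=[0.5070 -0.1284; 0.0858 -0.5718]  nu=[2.7692, 0.1304]  x^+=[0.4273, 0.9162]  P^+=[0.3197 0.0225; 0.0225 0.2049]
step 3: x^-=[0.6289, 0.9162]  P^-=[0.4995 0.0666; 0.0666 0.2949]  H_jac=[0.8087 0.0000; 0.0000 -0.7933]  S=[0.6967 -0.0097; -0.0097 0.4356]  K=[0.5783 -0.1083; 0.0698 -0.5355]  nu=[1.0718, -1.4088]  x^+=[1.4013, 1.7455]  P^+=[0.2602 0.0101; 0.0101 0.1659]

x_post = [1.4013, 1.7455]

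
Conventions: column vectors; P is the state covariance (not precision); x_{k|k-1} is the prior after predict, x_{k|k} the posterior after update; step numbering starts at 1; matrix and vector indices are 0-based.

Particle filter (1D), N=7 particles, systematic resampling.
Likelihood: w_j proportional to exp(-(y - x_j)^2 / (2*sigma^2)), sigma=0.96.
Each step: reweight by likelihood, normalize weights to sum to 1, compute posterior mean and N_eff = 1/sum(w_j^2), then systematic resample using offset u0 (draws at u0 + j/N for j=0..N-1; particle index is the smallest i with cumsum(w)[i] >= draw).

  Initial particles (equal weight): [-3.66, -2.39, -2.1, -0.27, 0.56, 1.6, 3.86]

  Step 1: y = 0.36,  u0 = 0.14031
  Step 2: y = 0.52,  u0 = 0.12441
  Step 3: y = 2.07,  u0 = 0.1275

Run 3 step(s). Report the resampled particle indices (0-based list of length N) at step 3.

step 1: w=[0.0001, 0.0073, 0.0165, 0.3545, 0.4302, 0.1909, 0.0006]  mean=0.4006  Neff=2.8776  idx=[3, 3, 4, 4, 4, 5, 5]
step 2: w=[0.1299, 0.1299, 0.1822, 0.1822, 0.1822, 0.0968, 0.0968]  mean=0.5457  Neff=6.5763  idx=[0, 2, 2, 3, 4, 5, 6]
step 3: w=[0.0172, 0.0972, 0.0972, 0.0972, 0.0972, 0.2970, 0.2970]  mean=1.1636  Neff=4.6611  idx=[2, 3, 5, 5, 5, 6, 6]

resampled_idx = [2, 3, 5, 5, 5, 6, 6]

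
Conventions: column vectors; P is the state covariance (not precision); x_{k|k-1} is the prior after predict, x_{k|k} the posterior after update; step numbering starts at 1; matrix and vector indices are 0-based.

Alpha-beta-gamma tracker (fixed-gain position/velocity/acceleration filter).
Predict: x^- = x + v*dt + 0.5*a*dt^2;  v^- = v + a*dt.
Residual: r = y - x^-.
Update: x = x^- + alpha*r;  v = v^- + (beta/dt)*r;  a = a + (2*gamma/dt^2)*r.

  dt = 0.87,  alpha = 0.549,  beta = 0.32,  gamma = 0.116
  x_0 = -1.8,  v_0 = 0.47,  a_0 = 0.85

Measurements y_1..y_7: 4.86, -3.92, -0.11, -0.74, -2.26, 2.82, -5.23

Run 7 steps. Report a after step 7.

step 1: x_pred=-1.0694  r=5.9294  x^+=2.1858  v^+=3.3904  a^+=2.6674
step 2: x_pred=6.1450  r=-10.0650  x^+=0.6193  v^+=2.0090  a^+=-0.4176
step 3: x_pred=2.2091  r=-2.3191  x^+=0.9359  v^+=0.7927  a^+=-1.1285
step 4: x_pred=1.1985  r=-1.9385  x^+=0.1343  v^+=-0.9021  a^+=-1.7226
step 5: x_pred=-1.3025  r=-0.9575  x^+=-1.8282  v^+=-2.7530  a^+=-2.0161
step 6: x_pred=-4.9862  r=7.8062  x^+=-0.7006  v^+=-1.6357  a^+=0.3766
step 7: x_pred=-1.9812  r=-3.2488  x^+=-3.7648  v^+=-2.5031  a^+=-0.6192

a_post = -0.6192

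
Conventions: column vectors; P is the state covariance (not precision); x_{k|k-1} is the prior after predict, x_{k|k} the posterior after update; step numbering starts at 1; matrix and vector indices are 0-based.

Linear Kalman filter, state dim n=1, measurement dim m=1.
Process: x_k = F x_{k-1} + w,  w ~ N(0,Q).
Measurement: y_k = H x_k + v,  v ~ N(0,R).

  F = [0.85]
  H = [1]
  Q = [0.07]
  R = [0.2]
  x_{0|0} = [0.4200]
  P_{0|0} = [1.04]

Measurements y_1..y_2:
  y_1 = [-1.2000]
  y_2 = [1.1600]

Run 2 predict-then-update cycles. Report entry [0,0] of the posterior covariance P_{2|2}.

step 1: x^-=[0.3570]  P^-=[0.8214]  S=[1.0214]  K=[0.8042]  nu=[-1.5570]  x^+=[-0.8951]  P^+=[0.1608]
step 2: x^-=[-0.7609]  P^-=[0.1862]  S=[0.3862]  K=[0.4821]  nu=[1.9209]  x^+=[0.1653]  P^+=[0.0964]

P_post[0,0] = 0.0964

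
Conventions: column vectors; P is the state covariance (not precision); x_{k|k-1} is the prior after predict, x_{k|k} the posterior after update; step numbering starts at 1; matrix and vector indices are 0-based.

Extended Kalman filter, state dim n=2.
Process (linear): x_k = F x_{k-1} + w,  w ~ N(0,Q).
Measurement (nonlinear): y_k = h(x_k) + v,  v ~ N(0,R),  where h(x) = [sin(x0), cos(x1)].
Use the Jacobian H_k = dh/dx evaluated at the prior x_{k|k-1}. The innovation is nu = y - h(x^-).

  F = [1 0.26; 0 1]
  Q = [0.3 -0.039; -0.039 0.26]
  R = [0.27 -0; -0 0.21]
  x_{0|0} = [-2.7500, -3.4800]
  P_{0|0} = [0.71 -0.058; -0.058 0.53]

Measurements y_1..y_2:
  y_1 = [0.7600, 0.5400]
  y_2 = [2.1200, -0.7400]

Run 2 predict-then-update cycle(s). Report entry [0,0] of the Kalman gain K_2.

K[0,0] = 0.6656

step 1: x^-=[-3.6548, -3.4800]  P^-=[1.0157 0.0408; 0.0408 0.7900]  H_jac=[-0.8712 0.0000; 0.0000 -0.3320]  S=[1.0408 0.0118; 0.0118 0.2971]  K=[-0.8500 -0.0118; -0.0242 -0.8819]  nu=[0.2690, 1.4833]  x^+=[-3.9010, -4.7946]  P^+=[0.2634 0.0075; 0.0075 0.5578]
step 2: x^-=[-5.1476, -4.7946]  P^-=[0.6050 0.1135; 0.1135 0.8178]  H_jac=[0.4216 0.0000; 0.0000 -0.9966]  S=[0.3775 -0.0477; -0.0477 1.0223]  K=[0.6656 -0.0796; 0.0262 -0.7961]  nu=[1.2132, -0.8221]  x^+=[-4.2747, -4.1084]  P^+=[0.4262 0.0168; 0.0168 0.1677]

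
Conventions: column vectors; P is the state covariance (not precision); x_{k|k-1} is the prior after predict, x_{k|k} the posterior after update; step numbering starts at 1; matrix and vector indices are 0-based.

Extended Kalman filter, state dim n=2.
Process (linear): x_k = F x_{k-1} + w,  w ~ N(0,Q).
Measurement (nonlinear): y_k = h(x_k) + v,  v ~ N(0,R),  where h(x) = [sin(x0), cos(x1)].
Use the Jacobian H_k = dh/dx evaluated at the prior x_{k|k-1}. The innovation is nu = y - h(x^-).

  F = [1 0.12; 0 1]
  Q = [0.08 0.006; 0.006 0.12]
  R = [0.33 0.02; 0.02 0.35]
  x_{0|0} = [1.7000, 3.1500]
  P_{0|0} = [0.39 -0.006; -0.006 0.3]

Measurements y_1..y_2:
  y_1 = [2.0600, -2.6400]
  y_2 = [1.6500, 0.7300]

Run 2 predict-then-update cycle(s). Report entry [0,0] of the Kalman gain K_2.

step 1: x^-=[2.0780, 3.1500]  P^-=[0.4729 0.0360; 0.0360 0.4200]  H_jac=[-0.4857 0.0000; 0.0000 0.0084]  S=[0.4416 0.0199; 0.0199 0.3500]  K=[-0.5215 0.0304; -0.0402 0.0124]  nu=[1.1859, -1.6400]  x^+=[1.4096, 3.0821]  P^+=[0.3531 0.0268; 0.0268 0.4193]
step 2: x^-=[1.7794, 3.0821]  P^-=[0.4455 0.0831; 0.0831 0.5393]  H_jac=[-0.2071 0.0000; 0.0000 -0.0595]  S=[0.3491 0.0210; 0.0210 0.3519]  K=[-0.2644 0.0018; -0.0440 -0.0885]  nu=[0.6717, 1.7282]  x^+=[1.6049, 2.8996]  P^+=[0.4211 0.0786; 0.0786 0.5357]

K[0,0] = -0.2644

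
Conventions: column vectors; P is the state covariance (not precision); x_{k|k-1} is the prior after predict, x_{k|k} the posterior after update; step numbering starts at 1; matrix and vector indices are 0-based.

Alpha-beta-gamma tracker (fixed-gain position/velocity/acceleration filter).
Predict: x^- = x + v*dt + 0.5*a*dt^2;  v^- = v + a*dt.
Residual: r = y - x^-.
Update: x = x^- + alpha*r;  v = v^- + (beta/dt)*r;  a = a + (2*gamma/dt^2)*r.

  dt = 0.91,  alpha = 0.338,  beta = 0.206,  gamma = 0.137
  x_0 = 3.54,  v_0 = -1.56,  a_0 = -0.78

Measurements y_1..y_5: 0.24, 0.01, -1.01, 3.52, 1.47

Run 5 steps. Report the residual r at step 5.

step 1: x_pred=1.7974  r=-1.5574  x^+=1.2710  v^+=-2.6224  a^+=-1.2953
step 2: x_pred=-1.6517  r=1.6617  x^+=-1.0900  v^+=-3.4250  a^+=-0.7455
step 3: x_pred=-4.5154  r=3.5054  x^+=-3.3306  v^+=-3.3098  a^+=0.4143
step 4: x_pred=-6.1710  r=9.6910  x^+=-2.8954  v^+=-0.7390  a^+=3.6209
step 5: x_pred=-2.0687  r=3.5387  x^+=-0.8726  v^+=3.3571  a^+=4.7918

resid = 3.5387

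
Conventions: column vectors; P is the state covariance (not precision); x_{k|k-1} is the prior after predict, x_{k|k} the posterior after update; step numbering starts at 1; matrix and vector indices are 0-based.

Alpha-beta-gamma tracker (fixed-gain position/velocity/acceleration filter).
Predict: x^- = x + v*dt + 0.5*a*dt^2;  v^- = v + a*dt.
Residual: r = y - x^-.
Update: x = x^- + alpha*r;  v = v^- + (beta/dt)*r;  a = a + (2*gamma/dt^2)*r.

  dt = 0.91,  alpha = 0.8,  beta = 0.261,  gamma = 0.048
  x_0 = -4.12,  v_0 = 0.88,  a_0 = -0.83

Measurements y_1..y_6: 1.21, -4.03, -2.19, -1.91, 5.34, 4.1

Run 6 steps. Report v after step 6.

v_post = 1.2258

step 1: x_pred=-3.6629  r=4.8729  x^+=0.2354  v^+=1.5223  a^+=-0.2651
step 2: x_pred=1.5110  r=-5.5410  x^+=-2.9218  v^+=-0.3082  a^+=-0.9075
step 3: x_pred=-3.5780  r=1.3880  x^+=-2.4676  v^+=-0.7359  a^+=-0.7465
step 4: x_pred=-3.4463  r=1.5363  x^+=-2.2173  v^+=-0.9746  a^+=-0.5684
step 5: x_pred=-3.3395  r=8.6795  x^+=3.6041  v^+=0.9975  a^+=0.4378
step 6: x_pred=4.6931  r=-0.5931  x^+=4.2186  v^+=1.2258  a^+=0.3690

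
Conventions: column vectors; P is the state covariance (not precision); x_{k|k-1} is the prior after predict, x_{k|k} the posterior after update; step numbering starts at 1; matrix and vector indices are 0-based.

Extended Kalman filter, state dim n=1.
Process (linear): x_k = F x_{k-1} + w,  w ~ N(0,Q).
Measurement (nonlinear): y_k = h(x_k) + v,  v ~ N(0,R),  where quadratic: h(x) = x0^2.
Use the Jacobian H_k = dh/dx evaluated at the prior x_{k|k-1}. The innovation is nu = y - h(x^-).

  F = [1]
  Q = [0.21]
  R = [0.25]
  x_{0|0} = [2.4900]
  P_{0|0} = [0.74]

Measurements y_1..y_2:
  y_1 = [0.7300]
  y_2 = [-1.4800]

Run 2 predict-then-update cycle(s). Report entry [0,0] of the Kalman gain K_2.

step 1: x^-=[2.4900]  P^-=[0.9500]  H_jac=[4.9800]  S=[23.8104]  K=[0.1987]  nu=[-5.4701]  x^+=[1.4031]  P^+=[0.0100]
step 2: x^-=[1.4031]  P^-=[0.2200]  H_jac=[2.8062]  S=[1.9823]  K=[0.3114]  nu=[-3.4487]  x^+=[0.3292]  P^+=[0.0277]

K[0,0] = 0.3114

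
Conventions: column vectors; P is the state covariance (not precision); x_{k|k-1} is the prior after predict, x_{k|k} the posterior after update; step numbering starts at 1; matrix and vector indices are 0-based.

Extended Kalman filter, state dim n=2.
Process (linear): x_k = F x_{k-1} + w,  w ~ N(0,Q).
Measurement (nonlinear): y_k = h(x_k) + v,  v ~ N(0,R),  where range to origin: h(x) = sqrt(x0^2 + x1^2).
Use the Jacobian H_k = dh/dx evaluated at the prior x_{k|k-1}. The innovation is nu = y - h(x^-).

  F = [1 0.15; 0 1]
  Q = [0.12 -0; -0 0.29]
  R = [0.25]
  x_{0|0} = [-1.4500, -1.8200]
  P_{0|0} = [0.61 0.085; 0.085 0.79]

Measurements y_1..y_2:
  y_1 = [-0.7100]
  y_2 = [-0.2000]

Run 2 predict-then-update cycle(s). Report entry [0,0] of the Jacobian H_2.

H_jac[0,0] = -0.2995

step 1: x^-=[-1.7230, -1.8200]  P^-=[0.7733 0.2035; 0.2035 1.0800]  H_jac=[-0.6875 -0.7262]  S=[1.3882]  K=[-0.4894; -0.6657]  nu=[-3.2162]  x^+=[-0.1490, 0.3212]  P^+=[0.4408 -0.2488; -0.2488 0.4647]
step 2: x^-=[-0.1008, 0.3212]  P^-=[0.4966 -0.1791; -0.1791 0.7547]  H_jac=[-0.2995 0.9541]  S=[1.0839]  K=[-0.2948; 0.7138]  nu=[-0.5366]  x^+=[0.0574, -0.0619]  P^+=[0.4024 0.0490; 0.0490 0.2024]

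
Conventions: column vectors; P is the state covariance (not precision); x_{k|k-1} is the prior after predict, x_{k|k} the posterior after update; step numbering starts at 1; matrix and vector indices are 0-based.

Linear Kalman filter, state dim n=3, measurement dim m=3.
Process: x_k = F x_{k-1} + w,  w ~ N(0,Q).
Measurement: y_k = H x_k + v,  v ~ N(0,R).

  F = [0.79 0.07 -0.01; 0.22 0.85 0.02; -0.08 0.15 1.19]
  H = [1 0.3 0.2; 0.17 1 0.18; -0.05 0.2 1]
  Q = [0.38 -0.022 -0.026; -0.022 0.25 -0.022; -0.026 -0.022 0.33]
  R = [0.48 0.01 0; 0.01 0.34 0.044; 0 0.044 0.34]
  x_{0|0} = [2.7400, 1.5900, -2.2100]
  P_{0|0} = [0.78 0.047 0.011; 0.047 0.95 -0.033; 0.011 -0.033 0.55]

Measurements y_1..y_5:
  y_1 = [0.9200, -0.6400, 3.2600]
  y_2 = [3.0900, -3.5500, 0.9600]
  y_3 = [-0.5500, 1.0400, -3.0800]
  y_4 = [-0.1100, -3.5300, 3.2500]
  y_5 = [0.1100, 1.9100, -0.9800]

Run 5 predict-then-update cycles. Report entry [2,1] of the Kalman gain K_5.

step 1: x^-=[2.2980, 1.9101, -2.6106]  P^-=[0.8766 0.2026 -0.0589; 0.2026 0.9909 0.0662; -0.0589 0.0662 1.1202]  S=[1.5965 0.7138 0.2414; 0.7138 1.4817 0.4923; 0.2414 0.4923 1.5304]  K=[0.6082 -0.0195 -0.1303; 0.0110 0.7168 -0.0661; 0.0459 -0.1035 0.7686]  nu=[-1.4289, -2.4709, 5.6035]  x^+=[0.7472, -0.2471, 1.8862]  P^+=[0.3122 -0.0561 -0.0183; -0.0561 0.2586 -0.0455; -0.0183 -0.0455 0.2650]
step 2: x^-=[0.5541, -0.0079, 2.1478]  P^-=[0.5703 0.0092 -0.0735; 0.0092 0.4294 -0.0372; -0.0735 -0.0372 0.7016]  S=[1.0887 0.2455 0.0539; 0.2455 0.7938 0.2009; 0.0539 0.2009 1.0525]  K=[0.5220 -0.0143 -0.1192; -0.0011 0.5497 -0.0590; 0.0371 -0.0864 0.6776]  nu=[2.1087, -4.0229, -1.1585]  x^+=[1.8503, -2.1534, 1.7884]  P^+=[0.2682 -0.0472 -0.0183; -0.0472 0.1992 -0.0381; -0.0183 -0.0381 0.2333]
step 3: x^-=[1.2931, -1.3875, 1.6572]  P^-=[0.5435 0.0040 -0.0693; 0.0040 0.3879 -0.0375; -0.0693 -0.0375 0.6576]  S=[1.0549 0.2223 0.0470; 0.2223 0.7485 0.1853; 0.0470 0.1853 1.0063]  K=[0.5107 -0.0106 -0.1170; -0.0010 0.5245 -0.0569; 0.0362 -0.0825 0.6630]  nu=[-1.7583, 1.9094, -4.3951]  x^+=[0.8892, -0.1345, -1.4777]  P^+=[0.2621 -0.0449 -0.0181; -0.0449 0.1900 -0.0365; -0.0181 -0.0365 0.2282]
step 4: x^-=[0.7078, 0.0518, -1.8497]  P^-=[0.5399 0.0040 -0.0684; 0.0040 0.3819 -0.0371; -0.0684 -0.0371 0.6506]  S=[1.0509 0.2199 0.0464; 0.2199 0.7423 0.1833; 0.0464 0.1833 0.9991]  K=[0.5090 -0.0096 -0.1166; -0.0007 0.5204 -0.0564; 0.0360 -0.0817 0.6605]  nu=[-0.4634, -3.3692, 5.1247]  x^+=[-0.0933, -1.9904, 1.7937]  P^+=[0.2612 -0.0444 -0.0181; -0.0444 0.1885 -0.0362; -0.0181 -0.0362 0.2273]
step 5: x^-=[-0.2310, -1.6765, 1.8434]  P^-=[0.5394 0.0041 -0.0683; 0.0041 0.3809 -0.0370; -0.0683 -0.0370 0.6494]  S=[1.0503 0.2196 0.0463; 0.2196 0.7414 0.1831; 0.0463 0.1831 0.9979]  K=[0.5088 -0.0094 -0.1165; -0.0006 0.5198 -0.0563; 0.0360 -0.0816 0.6600]  nu=[0.4753, 3.2939, -2.4997]  x^+=[0.2713, 0.1762, -0.0581]  P^+=[0.2611 -0.0443 -0.0181; -0.0443 0.1883 -0.0361; -0.0181 -0.0361 0.2271]

K[2,1] = -0.0816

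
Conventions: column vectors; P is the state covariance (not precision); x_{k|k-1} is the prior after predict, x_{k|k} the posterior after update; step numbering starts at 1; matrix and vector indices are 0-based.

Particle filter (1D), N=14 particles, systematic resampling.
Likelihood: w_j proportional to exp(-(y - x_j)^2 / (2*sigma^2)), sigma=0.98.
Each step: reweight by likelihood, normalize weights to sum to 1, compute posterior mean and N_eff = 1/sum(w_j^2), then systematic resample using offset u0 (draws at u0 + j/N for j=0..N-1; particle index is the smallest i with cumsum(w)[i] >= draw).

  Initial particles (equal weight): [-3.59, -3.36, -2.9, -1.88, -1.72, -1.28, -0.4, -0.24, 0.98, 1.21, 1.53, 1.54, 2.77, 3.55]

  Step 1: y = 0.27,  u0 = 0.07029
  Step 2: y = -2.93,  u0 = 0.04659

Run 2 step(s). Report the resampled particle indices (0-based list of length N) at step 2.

step 1: w=[0.0001, 0.0002, 0.0012, 0.0201, 0.0284, 0.0638, 0.1764, 0.1946, 0.1714, 0.1407, 0.0975, 0.0962, 0.0086, 0.0008]  mean=0.3723  Neff=7.0285  idx=[5, 6, 6, 6, 7, 7, 8, 8, 8, 9, 9, 10, 11, 12]
step 2: w=[0.6103, 0.0899, 0.0899, 0.0899, 0.0582, 0.0582, 0.0009, 0.0009, 0.0009, 0.0003, 0.0003, 0.0001, 0.0001, 0.0000]  mean=-0.9134  Neff=2.4781  idx=[0, 0, 0, 0, 0, 0, 0, 0, 1, 1, 2, 3, 4, 5]

resampled_idx = [0, 0, 0, 0, 0, 0, 0, 0, 1, 1, 2, 3, 4, 5]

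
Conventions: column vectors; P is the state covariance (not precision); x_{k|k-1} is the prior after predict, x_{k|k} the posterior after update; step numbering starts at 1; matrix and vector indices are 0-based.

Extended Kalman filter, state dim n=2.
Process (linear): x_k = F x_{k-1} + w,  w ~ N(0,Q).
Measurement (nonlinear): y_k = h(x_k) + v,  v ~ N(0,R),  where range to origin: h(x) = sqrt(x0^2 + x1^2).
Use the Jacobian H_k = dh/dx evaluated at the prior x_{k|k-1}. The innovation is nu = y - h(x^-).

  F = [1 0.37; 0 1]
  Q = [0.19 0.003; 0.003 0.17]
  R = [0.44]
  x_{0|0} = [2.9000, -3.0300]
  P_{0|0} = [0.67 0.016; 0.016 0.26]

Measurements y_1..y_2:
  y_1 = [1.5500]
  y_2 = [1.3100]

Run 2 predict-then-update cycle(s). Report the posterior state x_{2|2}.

step 1: x^-=[1.7789, -3.0300]  P^-=[0.9074 0.1152; 0.1152 0.4300]  H_jac=[0.5063 -0.8624]  S=[0.8918]  K=[0.4038; -0.3504]  nu=[-1.9636]  x^+=[0.9860, -2.3419]  P^+=[0.7620 0.2414; 0.2414 0.3205]
step 2: x^-=[0.1195, -2.3419]  P^-=[1.1745 0.3630; 0.3630 0.4905]  H_jac=[0.0510 -0.9987]  S=[0.8953]  K=[-0.3380; -0.5265]  nu=[-1.0350]  x^+=[0.4694, -1.7970]  P^+=[1.0723 0.2036; 0.2036 0.2423]

x_post = [0.4694, -1.7970]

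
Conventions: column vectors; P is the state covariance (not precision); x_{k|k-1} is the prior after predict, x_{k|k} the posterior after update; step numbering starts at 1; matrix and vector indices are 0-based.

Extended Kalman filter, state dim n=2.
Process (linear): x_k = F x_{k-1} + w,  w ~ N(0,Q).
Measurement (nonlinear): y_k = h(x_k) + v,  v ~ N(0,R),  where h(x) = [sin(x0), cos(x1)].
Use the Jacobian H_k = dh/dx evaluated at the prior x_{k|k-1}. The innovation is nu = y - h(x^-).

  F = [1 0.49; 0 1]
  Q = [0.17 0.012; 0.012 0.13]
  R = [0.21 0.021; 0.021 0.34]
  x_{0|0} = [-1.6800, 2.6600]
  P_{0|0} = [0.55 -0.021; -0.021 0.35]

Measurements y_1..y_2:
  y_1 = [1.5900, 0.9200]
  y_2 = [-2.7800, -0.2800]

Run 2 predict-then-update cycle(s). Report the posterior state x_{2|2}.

x_post = [4.4352, 2.3821]

step 1: x^-=[-0.3766, 2.6600]  P^-=[0.7835 0.1625; 0.1625 0.4800]  H_jac=[0.9299 0.0000; 0.0000 -0.4632]  S=[0.8875 -0.0490; -0.0490 0.4430]  K=[0.8165 -0.0796; 0.1434 -0.4860]  nu=[1.9578, 1.8063]  x^+=[1.0781, 2.0629]  P^+=[0.1826 0.0214; 0.0214 0.3503]
step 2: x^-=[2.0890, 2.0629]  P^-=[0.4577 0.2050; 0.2050 0.4803]  H_jac=[-0.4953 0.0000; 0.0000 -0.8813]  S=[0.3223 0.1105; 0.1105 0.7130]  K=[-0.6511 -0.1525; -0.1178 -0.5754]  nu=[-3.6487, 0.1925]  x^+=[4.4352, 2.3821]  P^+=[0.2825 0.0744; 0.0744 0.2248]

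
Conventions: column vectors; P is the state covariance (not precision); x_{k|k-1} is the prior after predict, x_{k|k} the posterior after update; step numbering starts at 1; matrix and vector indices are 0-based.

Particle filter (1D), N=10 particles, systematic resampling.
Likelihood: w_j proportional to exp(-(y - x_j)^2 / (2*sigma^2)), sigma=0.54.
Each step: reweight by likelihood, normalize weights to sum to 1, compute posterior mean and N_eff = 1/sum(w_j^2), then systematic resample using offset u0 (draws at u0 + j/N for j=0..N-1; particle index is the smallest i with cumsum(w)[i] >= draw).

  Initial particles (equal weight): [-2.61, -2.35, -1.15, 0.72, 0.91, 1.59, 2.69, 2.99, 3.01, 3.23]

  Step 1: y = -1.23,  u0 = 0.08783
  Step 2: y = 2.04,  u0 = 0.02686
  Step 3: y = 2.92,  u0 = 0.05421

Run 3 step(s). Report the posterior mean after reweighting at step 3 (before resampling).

post_mean = -1.1500

step 1: w=[0.0333, 0.1016, 0.8634, 0.0013, 0.0003, 0.0000, 0.0000, 0.0000, 0.0000, 0.0000]  mean=-1.3175  Neff=1.3211  idx=[1, 2, 2, 2, 2, 2, 2, 2, 2, 2]
step 2: w=[0.0000, 0.1111, 0.1111, 0.1111, 0.1111, 0.1111, 0.1111, 0.1111, 0.1111, 0.1111]  mean=-1.1500  Neff=9.0000  idx=[1, 2, 3, 3, 4, 5, 6, 7, 8, 9]
step 3: w=[0.1000, 0.1000, 0.1000, 0.1000, 0.1000, 0.1000, 0.1000, 0.1000, 0.1000, 0.1000]  mean=-1.1500  Neff=10.0000  idx=[0, 1, 2, 3, 4, 5, 6, 7, 8, 9]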